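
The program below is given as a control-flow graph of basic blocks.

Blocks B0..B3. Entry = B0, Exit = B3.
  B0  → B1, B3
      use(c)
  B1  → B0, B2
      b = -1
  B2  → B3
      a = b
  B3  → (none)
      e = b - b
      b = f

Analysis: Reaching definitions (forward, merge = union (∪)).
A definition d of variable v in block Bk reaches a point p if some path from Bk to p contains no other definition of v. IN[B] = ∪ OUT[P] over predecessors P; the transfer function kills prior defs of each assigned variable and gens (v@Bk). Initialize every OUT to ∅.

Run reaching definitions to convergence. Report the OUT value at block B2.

Per-block solution:
  B0:   IN={b@B1}   OUT={b@B1}
  B1:   IN={b@B1}   OUT={b@B1}
  B2:   IN={b@B1}   OUT={a@B2, b@B1}
  B3:   IN={a@B2, b@B1}   OUT={a@B2, b@B3, e@B3}

Merge at B2: IN[B2] = OUT[B1] = {b@B1}
Applying B2's transfer function to that IN value gives OUT[B2] (row B2 above).

Answer: {a@B2, b@B1}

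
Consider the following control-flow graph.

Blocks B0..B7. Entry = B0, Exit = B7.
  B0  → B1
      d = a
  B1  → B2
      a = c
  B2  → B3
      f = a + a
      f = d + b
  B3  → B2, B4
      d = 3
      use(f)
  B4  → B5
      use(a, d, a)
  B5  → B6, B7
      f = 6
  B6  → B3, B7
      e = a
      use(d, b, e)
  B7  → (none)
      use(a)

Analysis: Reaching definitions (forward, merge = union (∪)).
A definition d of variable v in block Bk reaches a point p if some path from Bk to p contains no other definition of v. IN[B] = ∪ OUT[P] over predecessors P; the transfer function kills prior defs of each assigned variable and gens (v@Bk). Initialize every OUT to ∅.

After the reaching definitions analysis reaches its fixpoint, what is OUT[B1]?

Converged values:
  B0:  IN={}  OUT={d@B0}
  B1:  IN={d@B0}  OUT={a@B1, d@B0}
  B2:  IN={a@B1, d@B0, d@B3, e@B6, f@B2, f@B5}  OUT={a@B1, d@B0, d@B3, e@B6, f@B2}
  B3:  IN={a@B1, d@B0, d@B3, e@B6, f@B2, f@B5}  OUT={a@B1, d@B3, e@B6, f@B2, f@B5}
  B4:  IN={a@B1, d@B3, e@B6, f@B2, f@B5}  OUT={a@B1, d@B3, e@B6, f@B2, f@B5}
  B5:  IN={a@B1, d@B3, e@B6, f@B2, f@B5}  OUT={a@B1, d@B3, e@B6, f@B5}
  B6:  IN={a@B1, d@B3, e@B6, f@B5}  OUT={a@B1, d@B3, e@B6, f@B5}
  B7:  IN={a@B1, d@B3, e@B6, f@B5}  OUT={a@B1, d@B3, e@B6, f@B5}

Merge at B1: IN[B1] = OUT[B0] = {d@B0}
Applying B1's transfer function to that IN value gives OUT[B1] (row B1 above).

Answer: {a@B1, d@B0}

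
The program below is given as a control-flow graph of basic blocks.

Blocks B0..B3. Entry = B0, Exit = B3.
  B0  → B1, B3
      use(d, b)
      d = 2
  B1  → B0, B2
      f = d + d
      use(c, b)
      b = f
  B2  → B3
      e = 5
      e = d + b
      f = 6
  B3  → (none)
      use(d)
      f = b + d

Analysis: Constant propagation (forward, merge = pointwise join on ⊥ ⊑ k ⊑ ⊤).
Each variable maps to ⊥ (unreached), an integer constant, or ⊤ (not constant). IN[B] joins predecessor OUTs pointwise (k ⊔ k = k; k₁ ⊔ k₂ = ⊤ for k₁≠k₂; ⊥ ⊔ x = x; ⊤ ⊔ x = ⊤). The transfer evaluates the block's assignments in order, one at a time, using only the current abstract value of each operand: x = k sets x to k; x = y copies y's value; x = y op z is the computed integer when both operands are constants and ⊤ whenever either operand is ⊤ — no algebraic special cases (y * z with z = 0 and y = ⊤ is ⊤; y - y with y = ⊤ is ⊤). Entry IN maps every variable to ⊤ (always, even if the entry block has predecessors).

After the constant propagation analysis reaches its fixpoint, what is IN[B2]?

Per-block solution:
  B0:  IN=(all ⊤)  OUT={d:2; rest ⊤}
  B1:  IN={d:2; rest ⊤}  OUT={b:4, d:2, f:4; rest ⊤}
  B2:  IN={b:4, d:2, f:4; rest ⊤}  OUT={b:4, d:2, e:6, f:6; rest ⊤}
  B3:  IN={d:2; rest ⊤}  OUT={d:2; rest ⊤}

Merge at B2: IN[B2] = OUT[B1] = {a: ⊤, b: 4, c: ⊤, d: 2, e: ⊤, f: 4}

Answer: {a: ⊤, b: 4, c: ⊤, d: 2, e: ⊤, f: 4}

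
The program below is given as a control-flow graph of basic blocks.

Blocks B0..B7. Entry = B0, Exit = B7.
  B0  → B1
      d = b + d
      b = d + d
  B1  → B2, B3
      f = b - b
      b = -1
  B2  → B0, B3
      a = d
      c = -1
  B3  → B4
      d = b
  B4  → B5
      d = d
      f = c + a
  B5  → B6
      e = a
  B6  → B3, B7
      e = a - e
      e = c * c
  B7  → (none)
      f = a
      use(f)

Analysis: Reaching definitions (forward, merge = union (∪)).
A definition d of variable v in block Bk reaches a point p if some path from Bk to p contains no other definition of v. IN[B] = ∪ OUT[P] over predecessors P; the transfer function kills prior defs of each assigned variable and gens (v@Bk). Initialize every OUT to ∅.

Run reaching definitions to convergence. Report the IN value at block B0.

Converged values:
  B0: | IN={a@B2, b@B1, c@B2, d@B0, f@B1} | OUT={a@B2, b@B0, c@B2, d@B0, f@B1}
  B1: | IN={a@B2, b@B0, c@B2, d@B0, f@B1} | OUT={a@B2, b@B1, c@B2, d@B0, f@B1}
  B2: | IN={a@B2, b@B1, c@B2, d@B0, f@B1} | OUT={a@B2, b@B1, c@B2, d@B0, f@B1}
  B3: | IN={a@B2, b@B1, c@B2, d@B0, d@B4, e@B6, f@B1, f@B4} | OUT={a@B2, b@B1, c@B2, d@B3, e@B6, f@B1, f@B4}
  B4: | IN={a@B2, b@B1, c@B2, d@B3, e@B6, f@B1, f@B4} | OUT={a@B2, b@B1, c@B2, d@B4, e@B6, f@B4}
  B5: | IN={a@B2, b@B1, c@B2, d@B4, e@B6, f@B4} | OUT={a@B2, b@B1, c@B2, d@B4, e@B5, f@B4}
  B6: | IN={a@B2, b@B1, c@B2, d@B4, e@B5, f@B4} | OUT={a@B2, b@B1, c@B2, d@B4, e@B6, f@B4}
  B7: | IN={a@B2, b@B1, c@B2, d@B4, e@B6, f@B4} | OUT={a@B2, b@B1, c@B2, d@B4, e@B6, f@B7}

Merge at B0 (entry node, so the boundary value {} is joined with the incoming edge(s)): IN[B0] = {} ⊔ OUT[B2] = {a@B2, b@B1, c@B2, d@B0, f@B1}

Answer: {a@B2, b@B1, c@B2, d@B0, f@B1}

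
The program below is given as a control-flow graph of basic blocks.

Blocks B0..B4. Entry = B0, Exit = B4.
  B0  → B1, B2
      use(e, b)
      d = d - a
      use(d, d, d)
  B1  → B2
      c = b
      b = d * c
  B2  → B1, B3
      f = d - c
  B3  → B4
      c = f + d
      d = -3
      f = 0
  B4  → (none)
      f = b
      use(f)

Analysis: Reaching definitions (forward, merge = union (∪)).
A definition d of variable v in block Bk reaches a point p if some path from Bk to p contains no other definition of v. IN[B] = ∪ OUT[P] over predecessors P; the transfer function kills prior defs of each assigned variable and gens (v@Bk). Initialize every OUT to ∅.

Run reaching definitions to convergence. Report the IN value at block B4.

Per-block solution:
  B0: | IN={} | OUT={d@B0}
  B1: | IN={b@B1, c@B1, d@B0, f@B2} | OUT={b@B1, c@B1, d@B0, f@B2}
  B2: | IN={b@B1, c@B1, d@B0, f@B2} | OUT={b@B1, c@B1, d@B0, f@B2}
  B3: | IN={b@B1, c@B1, d@B0, f@B2} | OUT={b@B1, c@B3, d@B3, f@B3}
  B4: | IN={b@B1, c@B3, d@B3, f@B3} | OUT={b@B1, c@B3, d@B3, f@B4}

Merge at B4: IN[B4] = OUT[B3] = {b@B1, c@B3, d@B3, f@B3}

Answer: {b@B1, c@B3, d@B3, f@B3}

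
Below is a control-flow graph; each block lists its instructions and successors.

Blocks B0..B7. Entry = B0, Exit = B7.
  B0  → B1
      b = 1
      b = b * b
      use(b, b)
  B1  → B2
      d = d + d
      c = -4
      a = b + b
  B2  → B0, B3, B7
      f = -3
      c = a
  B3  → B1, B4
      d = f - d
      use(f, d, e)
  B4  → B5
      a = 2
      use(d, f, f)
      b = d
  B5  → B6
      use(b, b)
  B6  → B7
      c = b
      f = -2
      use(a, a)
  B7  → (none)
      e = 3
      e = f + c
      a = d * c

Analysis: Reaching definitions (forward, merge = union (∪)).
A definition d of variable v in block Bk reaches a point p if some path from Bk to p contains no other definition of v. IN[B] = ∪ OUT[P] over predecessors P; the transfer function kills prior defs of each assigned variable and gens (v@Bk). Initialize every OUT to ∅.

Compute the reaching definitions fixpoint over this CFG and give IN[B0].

Converged values:
  B0: | IN={a@B1, b@B0, c@B2, d@B1, f@B2} | OUT={a@B1, b@B0, c@B2, d@B1, f@B2}
  B1: | IN={a@B1, b@B0, c@B2, d@B1, d@B3, f@B2} | OUT={a@B1, b@B0, c@B1, d@B1, f@B2}
  B2: | IN={a@B1, b@B0, c@B1, d@B1, f@B2} | OUT={a@B1, b@B0, c@B2, d@B1, f@B2}
  B3: | IN={a@B1, b@B0, c@B2, d@B1, f@B2} | OUT={a@B1, b@B0, c@B2, d@B3, f@B2}
  B4: | IN={a@B1, b@B0, c@B2, d@B3, f@B2} | OUT={a@B4, b@B4, c@B2, d@B3, f@B2}
  B5: | IN={a@B4, b@B4, c@B2, d@B3, f@B2} | OUT={a@B4, b@B4, c@B2, d@B3, f@B2}
  B6: | IN={a@B4, b@B4, c@B2, d@B3, f@B2} | OUT={a@B4, b@B4, c@B6, d@B3, f@B6}
  B7: | IN={a@B1, a@B4, b@B0, b@B4, c@B2, c@B6, d@B1, d@B3, f@B2, f@B6} | OUT={a@B7, b@B0, b@B4, c@B2, c@B6, d@B1, d@B3, e@B7, f@B2, f@B6}

Merge at B0 (entry node, so the boundary value {} is joined with the incoming edge(s)): IN[B0] = {} ⊔ OUT[B2] = {a@B1, b@B0, c@B2, d@B1, f@B2}

Answer: {a@B1, b@B0, c@B2, d@B1, f@B2}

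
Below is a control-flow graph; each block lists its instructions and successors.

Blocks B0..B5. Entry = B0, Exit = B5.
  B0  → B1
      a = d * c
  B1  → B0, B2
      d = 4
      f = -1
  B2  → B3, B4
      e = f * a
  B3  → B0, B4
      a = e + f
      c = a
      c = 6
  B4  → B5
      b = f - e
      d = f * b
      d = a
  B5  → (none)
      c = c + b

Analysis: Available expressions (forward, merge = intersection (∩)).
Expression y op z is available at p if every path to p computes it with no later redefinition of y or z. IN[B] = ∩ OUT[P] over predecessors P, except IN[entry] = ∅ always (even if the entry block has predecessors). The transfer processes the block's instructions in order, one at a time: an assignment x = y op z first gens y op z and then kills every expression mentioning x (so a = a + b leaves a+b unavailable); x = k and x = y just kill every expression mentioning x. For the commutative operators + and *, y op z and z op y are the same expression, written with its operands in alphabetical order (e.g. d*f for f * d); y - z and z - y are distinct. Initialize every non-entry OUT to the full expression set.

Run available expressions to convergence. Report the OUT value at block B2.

Per-block solution:
  B0: | IN={} | OUT={c*d}
  B1: | IN={c*d} | OUT={}
  B2: | IN={} | OUT={a*f}
  B3: | IN={a*f} | OUT={e+f}
  B4: | IN={} | OUT={b*f, f-e}
  B5: | IN={b*f, f-e} | OUT={b*f, f-e}

Merge at B2: IN[B2] = OUT[B1] = {}
Applying B2's transfer function to that IN value gives OUT[B2] (row B2 above).

Answer: {a*f}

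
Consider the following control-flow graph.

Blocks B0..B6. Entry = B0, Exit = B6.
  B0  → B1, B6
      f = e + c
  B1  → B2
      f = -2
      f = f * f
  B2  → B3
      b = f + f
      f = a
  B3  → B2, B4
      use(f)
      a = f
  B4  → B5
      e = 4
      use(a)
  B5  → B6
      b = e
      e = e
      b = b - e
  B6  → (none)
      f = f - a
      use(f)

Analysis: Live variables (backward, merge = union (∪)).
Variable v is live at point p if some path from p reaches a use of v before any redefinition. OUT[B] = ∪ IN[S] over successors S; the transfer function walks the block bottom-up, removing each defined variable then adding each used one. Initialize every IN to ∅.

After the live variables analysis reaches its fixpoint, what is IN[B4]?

Answer: {a, f}

Working:
Converged values:
  B0:  IN={a, c, e}  OUT={a, f}
  B1:  IN={a}  OUT={a, f}
  B2:  IN={a, f}  OUT={f}
  B3:  IN={f}  OUT={a, f}
  B4:  IN={a, f}  OUT={a, e, f}
  B5:  IN={a, e, f}  OUT={a, f}
  B6:  IN={a, f}  OUT={}

Merge at B4: OUT[B4] = IN[B5] = {a, e, f}
Applying B4's transfer function to that OUT value gives IN[B4] (row B4 above).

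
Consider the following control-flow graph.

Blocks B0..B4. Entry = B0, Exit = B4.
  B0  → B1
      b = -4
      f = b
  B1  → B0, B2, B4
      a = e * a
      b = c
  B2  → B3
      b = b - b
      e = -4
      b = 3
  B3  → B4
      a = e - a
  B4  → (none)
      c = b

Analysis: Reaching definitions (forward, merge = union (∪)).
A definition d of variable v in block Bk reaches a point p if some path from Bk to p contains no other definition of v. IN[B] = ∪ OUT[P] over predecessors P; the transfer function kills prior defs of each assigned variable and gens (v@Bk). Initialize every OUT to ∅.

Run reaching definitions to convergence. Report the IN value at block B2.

Per-block solution:
  B0:  IN={a@B1, b@B1, f@B0}  OUT={a@B1, b@B0, f@B0}
  B1:  IN={a@B1, b@B0, f@B0}  OUT={a@B1, b@B1, f@B0}
  B2:  IN={a@B1, b@B1, f@B0}  OUT={a@B1, b@B2, e@B2, f@B0}
  B3:  IN={a@B1, b@B2, e@B2, f@B0}  OUT={a@B3, b@B2, e@B2, f@B0}
  B4:  IN={a@B1, a@B3, b@B1, b@B2, e@B2, f@B0}  OUT={a@B1, a@B3, b@B1, b@B2, c@B4, e@B2, f@B0}

Merge at B2: IN[B2] = OUT[B1] = {a@B1, b@B1, f@B0}

Answer: {a@B1, b@B1, f@B0}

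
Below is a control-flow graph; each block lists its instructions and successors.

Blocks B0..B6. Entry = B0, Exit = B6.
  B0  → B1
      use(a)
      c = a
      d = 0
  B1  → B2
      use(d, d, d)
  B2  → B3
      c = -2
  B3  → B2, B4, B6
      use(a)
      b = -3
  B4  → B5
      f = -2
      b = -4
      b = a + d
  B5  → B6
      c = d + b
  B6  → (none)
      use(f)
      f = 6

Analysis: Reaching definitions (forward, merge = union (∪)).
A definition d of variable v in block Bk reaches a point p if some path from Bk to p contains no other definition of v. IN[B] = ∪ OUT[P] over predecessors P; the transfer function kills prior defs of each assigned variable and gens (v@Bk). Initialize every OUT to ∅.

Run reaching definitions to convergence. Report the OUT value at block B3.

Per-block solution:
  B0:   IN={}   OUT={c@B0, d@B0}
  B1:   IN={c@B0, d@B0}   OUT={c@B0, d@B0}
  B2:   IN={b@B3, c@B0, c@B2, d@B0}   OUT={b@B3, c@B2, d@B0}
  B3:   IN={b@B3, c@B2, d@B0}   OUT={b@B3, c@B2, d@B0}
  B4:   IN={b@B3, c@B2, d@B0}   OUT={b@B4, c@B2, d@B0, f@B4}
  B5:   IN={b@B4, c@B2, d@B0, f@B4}   OUT={b@B4, c@B5, d@B0, f@B4}
  B6:   IN={b@B3, b@B4, c@B2, c@B5, d@B0, f@B4}   OUT={b@B3, b@B4, c@B2, c@B5, d@B0, f@B6}

Merge at B3: IN[B3] = OUT[B2] = {b@B3, c@B2, d@B0}
Applying B3's transfer function to that IN value gives OUT[B3] (row B3 above).

Answer: {b@B3, c@B2, d@B0}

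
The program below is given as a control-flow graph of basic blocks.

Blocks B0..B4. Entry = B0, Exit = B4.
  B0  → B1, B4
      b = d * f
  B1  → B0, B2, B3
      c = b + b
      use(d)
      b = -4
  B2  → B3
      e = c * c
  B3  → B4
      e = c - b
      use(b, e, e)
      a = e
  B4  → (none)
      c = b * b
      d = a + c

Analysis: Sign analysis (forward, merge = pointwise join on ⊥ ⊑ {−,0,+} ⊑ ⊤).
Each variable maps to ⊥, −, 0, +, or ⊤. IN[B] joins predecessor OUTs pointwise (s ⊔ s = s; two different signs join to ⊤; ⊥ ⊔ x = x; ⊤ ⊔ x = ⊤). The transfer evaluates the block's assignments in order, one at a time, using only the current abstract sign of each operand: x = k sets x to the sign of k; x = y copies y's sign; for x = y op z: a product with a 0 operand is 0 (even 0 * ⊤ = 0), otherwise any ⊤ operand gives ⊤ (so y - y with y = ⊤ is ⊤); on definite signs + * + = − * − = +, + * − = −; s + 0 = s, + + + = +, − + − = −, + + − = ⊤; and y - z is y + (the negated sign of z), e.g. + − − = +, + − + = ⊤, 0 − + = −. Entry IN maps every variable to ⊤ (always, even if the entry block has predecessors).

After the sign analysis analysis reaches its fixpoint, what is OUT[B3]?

Answer: {a: ⊤, b: -, c: ⊤, d: ⊤, e: ⊤, f: ⊤}

Derivation:
Fixpoint table:
  B0:   IN=(all ⊤)   OUT=(all ⊤)
  B1:   IN=(all ⊤)   OUT={b:-; rest ⊤}
  B2:   IN={b:-; rest ⊤}   OUT={b:-; rest ⊤}
  B3:   IN={b:-; rest ⊤}   OUT={b:-; rest ⊤}
  B4:   IN=(all ⊤)   OUT=(all ⊤)

Merge at B3: IN[B3] = OUT[B1] ⊔ OUT[B2] = {a: ⊤, b: -, c: ⊤, d: ⊤, e: ⊤, f: ⊤}
Applying B3's transfer function to that IN value gives OUT[B3] (row B3 above).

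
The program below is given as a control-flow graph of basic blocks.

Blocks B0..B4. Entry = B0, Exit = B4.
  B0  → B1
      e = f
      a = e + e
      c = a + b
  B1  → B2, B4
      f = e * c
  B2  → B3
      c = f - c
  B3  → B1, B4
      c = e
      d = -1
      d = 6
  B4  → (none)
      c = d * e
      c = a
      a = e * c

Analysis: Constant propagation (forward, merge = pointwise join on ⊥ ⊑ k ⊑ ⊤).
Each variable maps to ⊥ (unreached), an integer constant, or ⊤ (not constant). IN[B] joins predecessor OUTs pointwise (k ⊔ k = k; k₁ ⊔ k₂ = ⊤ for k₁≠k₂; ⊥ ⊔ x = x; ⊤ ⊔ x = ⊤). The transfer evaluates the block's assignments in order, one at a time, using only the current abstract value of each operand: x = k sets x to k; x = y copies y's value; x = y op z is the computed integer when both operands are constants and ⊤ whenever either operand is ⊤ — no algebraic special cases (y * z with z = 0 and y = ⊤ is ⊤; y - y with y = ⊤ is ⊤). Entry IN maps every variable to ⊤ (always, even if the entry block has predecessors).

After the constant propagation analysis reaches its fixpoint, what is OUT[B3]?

Fixpoint table:
  B0: | IN=(all ⊤) | OUT=(all ⊤)
  B1: | IN=(all ⊤) | OUT=(all ⊤)
  B2: | IN=(all ⊤) | OUT=(all ⊤)
  B3: | IN=(all ⊤) | OUT={d:6; rest ⊤}
  B4: | IN=(all ⊤) | OUT=(all ⊤)

Merge at B3: IN[B3] = OUT[B2] = {a: ⊤, b: ⊤, c: ⊤, d: ⊤, e: ⊤, f: ⊤}
Applying B3's transfer function to that IN value gives OUT[B3] (row B3 above).

Answer: {a: ⊤, b: ⊤, c: ⊤, d: 6, e: ⊤, f: ⊤}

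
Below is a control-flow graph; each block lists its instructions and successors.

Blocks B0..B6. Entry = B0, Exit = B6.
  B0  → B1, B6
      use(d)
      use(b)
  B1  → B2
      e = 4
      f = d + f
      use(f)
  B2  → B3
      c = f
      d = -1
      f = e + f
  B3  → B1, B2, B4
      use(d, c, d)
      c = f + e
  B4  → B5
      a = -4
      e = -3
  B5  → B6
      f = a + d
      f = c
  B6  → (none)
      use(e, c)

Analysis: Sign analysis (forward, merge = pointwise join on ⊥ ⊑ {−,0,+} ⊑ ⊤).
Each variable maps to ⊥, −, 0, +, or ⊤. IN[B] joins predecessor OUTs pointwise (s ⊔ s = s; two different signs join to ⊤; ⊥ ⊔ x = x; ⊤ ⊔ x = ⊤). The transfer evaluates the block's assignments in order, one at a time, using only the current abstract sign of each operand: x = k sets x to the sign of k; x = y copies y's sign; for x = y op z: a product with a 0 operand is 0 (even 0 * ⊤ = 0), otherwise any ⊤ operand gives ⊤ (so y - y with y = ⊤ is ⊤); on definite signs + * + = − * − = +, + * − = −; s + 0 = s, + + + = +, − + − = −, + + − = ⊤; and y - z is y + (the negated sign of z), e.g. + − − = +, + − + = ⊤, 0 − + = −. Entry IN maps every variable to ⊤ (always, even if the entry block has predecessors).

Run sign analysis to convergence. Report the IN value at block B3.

Per-block solution:
  B0:   IN=(all ⊤)   OUT=(all ⊤)
  B1:   IN=(all ⊤)   OUT={e:+; rest ⊤}
  B2:   IN={e:+; rest ⊤}   OUT={d:-, e:+; rest ⊤}
  B3:   IN={d:-, e:+; rest ⊤}   OUT={d:-, e:+; rest ⊤}
  B4:   IN={d:-, e:+; rest ⊤}   OUT={a:-, d:-, e:-; rest ⊤}
  B5:   IN={a:-, d:-, e:-; rest ⊤}   OUT={a:-, d:-, e:-; rest ⊤}
  B6:   IN=(all ⊤)   OUT=(all ⊤)

Merge at B3: IN[B3] = OUT[B2] = {a: ⊤, b: ⊤, c: ⊤, d: -, e: +, f: ⊤}

Answer: {a: ⊤, b: ⊤, c: ⊤, d: -, e: +, f: ⊤}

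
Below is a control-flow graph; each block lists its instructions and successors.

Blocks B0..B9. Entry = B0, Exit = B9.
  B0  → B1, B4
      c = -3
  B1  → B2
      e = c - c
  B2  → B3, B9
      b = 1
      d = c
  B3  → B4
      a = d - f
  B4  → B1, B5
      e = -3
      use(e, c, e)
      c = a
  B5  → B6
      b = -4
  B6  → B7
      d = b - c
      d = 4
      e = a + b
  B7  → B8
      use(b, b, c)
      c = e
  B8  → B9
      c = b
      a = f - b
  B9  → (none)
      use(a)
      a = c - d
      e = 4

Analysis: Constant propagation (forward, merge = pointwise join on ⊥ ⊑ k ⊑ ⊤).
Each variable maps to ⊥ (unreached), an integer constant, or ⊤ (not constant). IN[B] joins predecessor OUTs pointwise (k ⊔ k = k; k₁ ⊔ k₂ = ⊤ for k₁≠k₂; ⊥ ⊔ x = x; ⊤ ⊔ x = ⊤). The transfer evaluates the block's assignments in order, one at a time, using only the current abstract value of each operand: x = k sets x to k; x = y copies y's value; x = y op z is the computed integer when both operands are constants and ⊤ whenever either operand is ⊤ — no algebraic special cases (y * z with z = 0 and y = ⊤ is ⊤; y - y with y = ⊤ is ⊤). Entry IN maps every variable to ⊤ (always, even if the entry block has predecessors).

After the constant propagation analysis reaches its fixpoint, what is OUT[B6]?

Fixpoint table:
  B0:   IN=(all ⊤)   OUT={c:-3; rest ⊤}
  B1:   IN=(all ⊤)   OUT=(all ⊤)
  B2:   IN=(all ⊤)   OUT={b:1; rest ⊤}
  B3:   IN={b:1; rest ⊤}   OUT={b:1; rest ⊤}
  B4:   IN=(all ⊤)   OUT={e:-3; rest ⊤}
  B5:   IN={e:-3; rest ⊤}   OUT={b:-4, e:-3; rest ⊤}
  B6:   IN={b:-4, e:-3; rest ⊤}   OUT={b:-4, d:4; rest ⊤}
  B7:   IN={b:-4, d:4; rest ⊤}   OUT={b:-4, d:4; rest ⊤}
  B8:   IN={b:-4, d:4; rest ⊤}   OUT={b:-4, c:-4, d:4; rest ⊤}
  B9:   IN=(all ⊤)   OUT={e:4; rest ⊤}

Merge at B6: IN[B6] = OUT[B5] = {a: ⊤, b: -4, c: ⊤, d: ⊤, e: -3, f: ⊤}
Applying B6's transfer function to that IN value gives OUT[B6] (row B6 above).

Answer: {a: ⊤, b: -4, c: ⊤, d: 4, e: ⊤, f: ⊤}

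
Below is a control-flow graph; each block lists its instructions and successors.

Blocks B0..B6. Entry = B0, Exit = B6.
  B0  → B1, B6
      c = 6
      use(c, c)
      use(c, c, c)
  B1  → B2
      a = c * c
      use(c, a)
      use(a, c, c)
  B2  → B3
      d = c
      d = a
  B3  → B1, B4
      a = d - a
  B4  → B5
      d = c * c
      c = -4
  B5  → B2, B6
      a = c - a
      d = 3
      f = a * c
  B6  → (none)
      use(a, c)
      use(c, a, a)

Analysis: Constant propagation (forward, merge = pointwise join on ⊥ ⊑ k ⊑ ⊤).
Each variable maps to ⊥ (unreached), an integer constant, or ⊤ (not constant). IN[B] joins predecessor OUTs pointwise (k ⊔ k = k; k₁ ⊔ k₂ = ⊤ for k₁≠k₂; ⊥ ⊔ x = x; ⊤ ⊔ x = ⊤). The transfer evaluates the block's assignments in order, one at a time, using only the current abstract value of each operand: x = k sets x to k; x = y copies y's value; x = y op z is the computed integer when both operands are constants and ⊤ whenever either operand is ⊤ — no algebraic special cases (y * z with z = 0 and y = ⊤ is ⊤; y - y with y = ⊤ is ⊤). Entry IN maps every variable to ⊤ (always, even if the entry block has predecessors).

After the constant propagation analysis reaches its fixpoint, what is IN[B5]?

Answer: {a: ⊤, b: ⊤, c: -4, d: ⊤, e: ⊤, f: ⊤}

Derivation:
Per-block solution:
  B0:   IN=(all ⊤)   OUT={c:6; rest ⊤}
  B1:   IN=(all ⊤)   OUT=(all ⊤)
  B2:   IN=(all ⊤)   OUT=(all ⊤)
  B3:   IN=(all ⊤)   OUT=(all ⊤)
  B4:   IN=(all ⊤)   OUT={c:-4; rest ⊤}
  B5:   IN={c:-4; rest ⊤}   OUT={c:-4, d:3; rest ⊤}
  B6:   IN=(all ⊤)   OUT=(all ⊤)

Merge at B5: IN[B5] = OUT[B4] = {a: ⊤, b: ⊤, c: -4, d: ⊤, e: ⊤, f: ⊤}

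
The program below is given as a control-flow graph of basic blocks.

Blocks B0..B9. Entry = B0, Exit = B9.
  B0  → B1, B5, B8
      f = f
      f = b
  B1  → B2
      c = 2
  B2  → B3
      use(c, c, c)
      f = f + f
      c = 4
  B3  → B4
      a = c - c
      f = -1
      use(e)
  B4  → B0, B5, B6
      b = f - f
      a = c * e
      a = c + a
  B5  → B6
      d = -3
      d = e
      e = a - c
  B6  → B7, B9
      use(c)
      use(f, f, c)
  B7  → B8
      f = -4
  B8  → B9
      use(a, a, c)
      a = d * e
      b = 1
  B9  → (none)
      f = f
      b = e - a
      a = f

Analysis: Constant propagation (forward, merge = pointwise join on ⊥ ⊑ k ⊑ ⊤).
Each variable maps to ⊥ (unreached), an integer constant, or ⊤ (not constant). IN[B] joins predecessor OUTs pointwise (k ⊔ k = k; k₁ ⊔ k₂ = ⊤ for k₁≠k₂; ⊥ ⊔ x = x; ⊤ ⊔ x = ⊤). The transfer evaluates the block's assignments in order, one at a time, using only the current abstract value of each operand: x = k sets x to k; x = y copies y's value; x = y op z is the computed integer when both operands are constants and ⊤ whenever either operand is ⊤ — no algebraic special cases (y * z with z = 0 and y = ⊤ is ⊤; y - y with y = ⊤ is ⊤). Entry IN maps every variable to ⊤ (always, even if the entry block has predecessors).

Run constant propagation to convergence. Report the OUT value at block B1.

Answer: {a: ⊤, b: ⊤, c: 2, d: ⊤, e: ⊤, f: ⊤}

Trace:
Per-block solution:
  B0: | IN=(all ⊤) | OUT=(all ⊤)
  B1: | IN=(all ⊤) | OUT={c:2; rest ⊤}
  B2: | IN={c:2; rest ⊤} | OUT={c:4; rest ⊤}
  B3: | IN={c:4; rest ⊤} | OUT={a:0, c:4, f:-1; rest ⊤}
  B4: | IN={a:0, c:4, f:-1; rest ⊤} | OUT={b:0, c:4, f:-1; rest ⊤}
  B5: | IN=(all ⊤) | OUT=(all ⊤)
  B6: | IN=(all ⊤) | OUT=(all ⊤)
  B7: | IN=(all ⊤) | OUT={f:-4; rest ⊤}
  B8: | IN=(all ⊤) | OUT={b:1; rest ⊤}
  B9: | IN=(all ⊤) | OUT=(all ⊤)

Merge at B1: IN[B1] = OUT[B0] = {a: ⊤, b: ⊤, c: ⊤, d: ⊤, e: ⊤, f: ⊤}
Applying B1's transfer function to that IN value gives OUT[B1] (row B1 above).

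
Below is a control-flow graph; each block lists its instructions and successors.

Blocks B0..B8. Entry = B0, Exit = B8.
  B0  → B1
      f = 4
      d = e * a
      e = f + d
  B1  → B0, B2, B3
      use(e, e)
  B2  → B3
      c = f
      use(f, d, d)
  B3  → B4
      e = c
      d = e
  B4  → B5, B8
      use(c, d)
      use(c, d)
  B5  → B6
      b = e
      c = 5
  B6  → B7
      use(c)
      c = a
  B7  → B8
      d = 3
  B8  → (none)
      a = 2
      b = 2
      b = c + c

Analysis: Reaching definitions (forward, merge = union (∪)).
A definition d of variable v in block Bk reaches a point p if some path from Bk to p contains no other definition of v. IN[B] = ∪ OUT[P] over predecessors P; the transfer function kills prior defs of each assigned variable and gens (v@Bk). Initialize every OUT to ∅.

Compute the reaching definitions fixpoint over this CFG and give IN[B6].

Converged values:
  B0:   IN={d@B0, e@B0, f@B0}   OUT={d@B0, e@B0, f@B0}
  B1:   IN={d@B0, e@B0, f@B0}   OUT={d@B0, e@B0, f@B0}
  B2:   IN={d@B0, e@B0, f@B0}   OUT={c@B2, d@B0, e@B0, f@B0}
  B3:   IN={c@B2, d@B0, e@B0, f@B0}   OUT={c@B2, d@B3, e@B3, f@B0}
  B4:   IN={c@B2, d@B3, e@B3, f@B0}   OUT={c@B2, d@B3, e@B3, f@B0}
  B5:   IN={c@B2, d@B3, e@B3, f@B0}   OUT={b@B5, c@B5, d@B3, e@B3, f@B0}
  B6:   IN={b@B5, c@B5, d@B3, e@B3, f@B0}   OUT={b@B5, c@B6, d@B3, e@B3, f@B0}
  B7:   IN={b@B5, c@B6, d@B3, e@B3, f@B0}   OUT={b@B5, c@B6, d@B7, e@B3, f@B0}
  B8:   IN={b@B5, c@B2, c@B6, d@B3, d@B7, e@B3, f@B0}   OUT={a@B8, b@B8, c@B2, c@B6, d@B3, d@B7, e@B3, f@B0}

Merge at B6: IN[B6] = OUT[B5] = {b@B5, c@B5, d@B3, e@B3, f@B0}

Answer: {b@B5, c@B5, d@B3, e@B3, f@B0}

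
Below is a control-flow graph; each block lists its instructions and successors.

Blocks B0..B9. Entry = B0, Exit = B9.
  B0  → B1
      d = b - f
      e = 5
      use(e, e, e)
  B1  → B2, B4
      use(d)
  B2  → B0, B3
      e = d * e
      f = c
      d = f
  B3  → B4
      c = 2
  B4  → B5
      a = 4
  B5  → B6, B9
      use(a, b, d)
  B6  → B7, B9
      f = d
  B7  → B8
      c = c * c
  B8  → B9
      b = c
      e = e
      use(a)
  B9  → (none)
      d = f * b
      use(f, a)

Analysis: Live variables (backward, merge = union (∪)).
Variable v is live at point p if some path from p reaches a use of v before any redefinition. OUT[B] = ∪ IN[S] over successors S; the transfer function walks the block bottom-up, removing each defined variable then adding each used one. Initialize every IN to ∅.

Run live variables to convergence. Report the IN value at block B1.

Answer: {b, c, d, e, f}

Trace:
Fixpoint table:
  B0:   IN={b, c, f}   OUT={b, c, d, e, f}
  B1:   IN={b, c, d, e, f}   OUT={b, c, d, e, f}
  B2:   IN={b, c, d, e}   OUT={b, c, d, e, f}
  B3:   IN={b, d, e, f}   OUT={b, c, d, e, f}
  B4:   IN={b, c, d, e, f}   OUT={a, b, c, d, e, f}
  B5:   IN={a, b, c, d, e, f}   OUT={a, b, c, d, e, f}
  B6:   IN={a, b, c, d, e}   OUT={a, b, c, e, f}
  B7:   IN={a, c, e, f}   OUT={a, c, e, f}
  B8:   IN={a, c, e, f}   OUT={a, b, f}
  B9:   IN={a, b, f}   OUT={}

Merge at B1: OUT[B1] = IN[B2] ⊔ IN[B4] = {b, c, d, e, f}
Applying B1's transfer function to that OUT value gives IN[B1] (row B1 above).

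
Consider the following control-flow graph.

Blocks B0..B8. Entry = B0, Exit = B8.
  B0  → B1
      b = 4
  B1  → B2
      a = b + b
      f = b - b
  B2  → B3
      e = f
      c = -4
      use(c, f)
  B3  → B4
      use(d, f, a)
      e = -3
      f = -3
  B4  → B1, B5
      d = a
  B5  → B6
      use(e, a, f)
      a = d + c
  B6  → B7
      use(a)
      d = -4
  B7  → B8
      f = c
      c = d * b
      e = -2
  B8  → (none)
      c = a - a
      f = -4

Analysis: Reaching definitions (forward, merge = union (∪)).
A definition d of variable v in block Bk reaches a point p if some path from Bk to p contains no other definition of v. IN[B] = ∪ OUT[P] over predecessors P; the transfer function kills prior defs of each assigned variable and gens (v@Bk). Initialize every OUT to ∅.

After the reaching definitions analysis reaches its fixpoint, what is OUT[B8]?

Fixpoint table:
  B0:   IN={}   OUT={b@B0}
  B1:   IN={a@B1, b@B0, c@B2, d@B4, e@B3, f@B3}   OUT={a@B1, b@B0, c@B2, d@B4, e@B3, f@B1}
  B2:   IN={a@B1, b@B0, c@B2, d@B4, e@B3, f@B1}   OUT={a@B1, b@B0, c@B2, d@B4, e@B2, f@B1}
  B3:   IN={a@B1, b@B0, c@B2, d@B4, e@B2, f@B1}   OUT={a@B1, b@B0, c@B2, d@B4, e@B3, f@B3}
  B4:   IN={a@B1, b@B0, c@B2, d@B4, e@B3, f@B3}   OUT={a@B1, b@B0, c@B2, d@B4, e@B3, f@B3}
  B5:   IN={a@B1, b@B0, c@B2, d@B4, e@B3, f@B3}   OUT={a@B5, b@B0, c@B2, d@B4, e@B3, f@B3}
  B6:   IN={a@B5, b@B0, c@B2, d@B4, e@B3, f@B3}   OUT={a@B5, b@B0, c@B2, d@B6, e@B3, f@B3}
  B7:   IN={a@B5, b@B0, c@B2, d@B6, e@B3, f@B3}   OUT={a@B5, b@B0, c@B7, d@B6, e@B7, f@B7}
  B8:   IN={a@B5, b@B0, c@B7, d@B6, e@B7, f@B7}   OUT={a@B5, b@B0, c@B8, d@B6, e@B7, f@B8}

Merge at B8: IN[B8] = OUT[B7] = {a@B5, b@B0, c@B7, d@B6, e@B7, f@B7}
Applying B8's transfer function to that IN value gives OUT[B8] (row B8 above).

Answer: {a@B5, b@B0, c@B8, d@B6, e@B7, f@B8}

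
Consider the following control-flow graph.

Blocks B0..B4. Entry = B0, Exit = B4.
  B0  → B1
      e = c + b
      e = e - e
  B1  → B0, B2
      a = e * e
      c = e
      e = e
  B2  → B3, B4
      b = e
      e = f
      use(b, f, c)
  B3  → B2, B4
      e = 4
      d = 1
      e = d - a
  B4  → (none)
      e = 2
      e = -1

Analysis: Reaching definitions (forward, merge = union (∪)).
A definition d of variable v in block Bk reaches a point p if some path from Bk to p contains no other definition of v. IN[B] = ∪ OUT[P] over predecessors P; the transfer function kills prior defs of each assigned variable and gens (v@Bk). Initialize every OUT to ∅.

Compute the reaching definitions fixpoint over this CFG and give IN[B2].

Answer: {a@B1, b@B2, c@B1, d@B3, e@B1, e@B3}

Derivation:
Fixpoint table:
  B0:  IN={a@B1, c@B1, e@B1}  OUT={a@B1, c@B1, e@B0}
  B1:  IN={a@B1, c@B1, e@B0}  OUT={a@B1, c@B1, e@B1}
  B2:  IN={a@B1, b@B2, c@B1, d@B3, e@B1, e@B3}  OUT={a@B1, b@B2, c@B1, d@B3, e@B2}
  B3:  IN={a@B1, b@B2, c@B1, d@B3, e@B2}  OUT={a@B1, b@B2, c@B1, d@B3, e@B3}
  B4:  IN={a@B1, b@B2, c@B1, d@B3, e@B2, e@B3}  OUT={a@B1, b@B2, c@B1, d@B3, e@B4}

Merge at B2: IN[B2] = OUT[B1] ⊔ OUT[B3] = {a@B1, b@B2, c@B1, d@B3, e@B1, e@B3}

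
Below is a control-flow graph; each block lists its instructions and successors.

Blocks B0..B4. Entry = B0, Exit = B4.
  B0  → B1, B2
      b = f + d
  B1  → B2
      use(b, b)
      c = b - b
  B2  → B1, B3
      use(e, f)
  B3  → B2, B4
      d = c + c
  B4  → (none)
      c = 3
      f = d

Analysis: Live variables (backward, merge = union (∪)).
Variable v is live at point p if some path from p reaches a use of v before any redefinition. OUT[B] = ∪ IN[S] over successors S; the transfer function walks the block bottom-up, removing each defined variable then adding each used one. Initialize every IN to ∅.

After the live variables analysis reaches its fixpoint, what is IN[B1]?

Per-block solution:
  B0: | IN={c, d, e, f} | OUT={b, c, e, f}
  B1: | IN={b, e, f} | OUT={b, c, e, f}
  B2: | IN={b, c, e, f} | OUT={b, c, e, f}
  B3: | IN={b, c, e, f} | OUT={b, c, d, e, f}
  B4: | IN={d} | OUT={}

Merge at B1: OUT[B1] = IN[B2] = {b, c, e, f}
Applying B1's transfer function to that OUT value gives IN[B1] (row B1 above).

Answer: {b, e, f}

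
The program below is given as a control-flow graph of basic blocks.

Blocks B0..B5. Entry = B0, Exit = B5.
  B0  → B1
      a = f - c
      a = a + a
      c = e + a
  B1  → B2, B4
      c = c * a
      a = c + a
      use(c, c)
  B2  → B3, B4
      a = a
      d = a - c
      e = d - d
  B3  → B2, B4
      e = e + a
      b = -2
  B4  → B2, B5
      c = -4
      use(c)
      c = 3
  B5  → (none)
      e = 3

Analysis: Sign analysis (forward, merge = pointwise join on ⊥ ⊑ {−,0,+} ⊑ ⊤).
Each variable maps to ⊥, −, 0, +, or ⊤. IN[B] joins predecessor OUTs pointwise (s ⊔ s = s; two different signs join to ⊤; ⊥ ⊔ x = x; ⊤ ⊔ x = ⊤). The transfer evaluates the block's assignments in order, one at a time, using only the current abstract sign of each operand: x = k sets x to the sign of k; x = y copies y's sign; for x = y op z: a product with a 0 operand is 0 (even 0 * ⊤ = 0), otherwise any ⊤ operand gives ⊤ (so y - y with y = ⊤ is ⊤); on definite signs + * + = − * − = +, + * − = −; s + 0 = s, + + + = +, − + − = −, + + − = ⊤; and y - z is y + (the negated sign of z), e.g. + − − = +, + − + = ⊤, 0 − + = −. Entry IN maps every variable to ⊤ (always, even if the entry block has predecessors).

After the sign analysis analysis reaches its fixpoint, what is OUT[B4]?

Answer: {a: ⊤, b: ⊤, c: +, d: ⊤, e: ⊤, f: ⊤}

Working:
Converged values:
  B0:   IN=(all ⊤)   OUT=(all ⊤)
  B1:   IN=(all ⊤)   OUT=(all ⊤)
  B2:   IN=(all ⊤)   OUT=(all ⊤)
  B3:   IN=(all ⊤)   OUT={b:-; rest ⊤}
  B4:   IN=(all ⊤)   OUT={c:+; rest ⊤}
  B5:   IN={c:+; rest ⊤}   OUT={c:+, e:+; rest ⊤}

Merge at B4: IN[B4] = OUT[B1] ⊔ OUT[B2] ⊔ OUT[B3] = {a: ⊤, b: ⊤, c: ⊤, d: ⊤, e: ⊤, f: ⊤}
Applying B4's transfer function to that IN value gives OUT[B4] (row B4 above).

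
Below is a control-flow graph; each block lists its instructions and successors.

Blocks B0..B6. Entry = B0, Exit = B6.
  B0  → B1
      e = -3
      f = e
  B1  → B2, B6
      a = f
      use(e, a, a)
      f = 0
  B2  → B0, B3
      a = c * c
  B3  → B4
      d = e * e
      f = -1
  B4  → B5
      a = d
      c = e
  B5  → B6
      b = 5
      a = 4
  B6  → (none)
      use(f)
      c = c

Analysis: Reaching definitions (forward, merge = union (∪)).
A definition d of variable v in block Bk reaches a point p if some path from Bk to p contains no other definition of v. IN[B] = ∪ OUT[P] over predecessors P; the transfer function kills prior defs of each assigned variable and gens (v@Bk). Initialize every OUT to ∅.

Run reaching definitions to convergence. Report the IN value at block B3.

Answer: {a@B2, e@B0, f@B1}

Working:
Fixpoint table:
  B0:   IN={a@B2, e@B0, f@B1}   OUT={a@B2, e@B0, f@B0}
  B1:   IN={a@B2, e@B0, f@B0}   OUT={a@B1, e@B0, f@B1}
  B2:   IN={a@B1, e@B0, f@B1}   OUT={a@B2, e@B0, f@B1}
  B3:   IN={a@B2, e@B0, f@B1}   OUT={a@B2, d@B3, e@B0, f@B3}
  B4:   IN={a@B2, d@B3, e@B0, f@B3}   OUT={a@B4, c@B4, d@B3, e@B0, f@B3}
  B5:   IN={a@B4, c@B4, d@B3, e@B0, f@B3}   OUT={a@B5, b@B5, c@B4, d@B3, e@B0, f@B3}
  B6:   IN={a@B1, a@B5, b@B5, c@B4, d@B3, e@B0, f@B1, f@B3}   OUT={a@B1, a@B5, b@B5, c@B6, d@B3, e@B0, f@B1, f@B3}

Merge at B3: IN[B3] = OUT[B2] = {a@B2, e@B0, f@B1}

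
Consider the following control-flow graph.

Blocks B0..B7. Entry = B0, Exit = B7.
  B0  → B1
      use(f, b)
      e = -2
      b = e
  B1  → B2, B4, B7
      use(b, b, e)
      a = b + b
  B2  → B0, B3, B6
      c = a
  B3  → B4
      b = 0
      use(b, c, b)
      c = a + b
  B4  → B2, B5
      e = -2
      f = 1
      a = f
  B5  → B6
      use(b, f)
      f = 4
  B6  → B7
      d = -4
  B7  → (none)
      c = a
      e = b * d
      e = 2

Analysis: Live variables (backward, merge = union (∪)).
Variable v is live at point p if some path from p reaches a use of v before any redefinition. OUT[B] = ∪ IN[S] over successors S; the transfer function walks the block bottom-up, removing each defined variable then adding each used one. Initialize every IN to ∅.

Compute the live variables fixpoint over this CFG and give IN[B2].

Answer: {a, b, d, f}

Working:
Converged values:
  B0:  IN={b, d, f}  OUT={b, d, e, f}
  B1:  IN={b, d, e, f}  OUT={a, b, d, f}
  B2:  IN={a, b, d, f}  OUT={a, b, c, d, f}
  B3:  IN={a, c, d}  OUT={b, d}
  B4:  IN={b, d}  OUT={a, b, d, f}
  B5:  IN={a, b, f}  OUT={a, b}
  B6:  IN={a, b}  OUT={a, b, d}
  B7:  IN={a, b, d}  OUT={}

Merge at B2: OUT[B2] = IN[B0] ⊔ IN[B3] ⊔ IN[B6] = {a, b, c, d, f}
Applying B2's transfer function to that OUT value gives IN[B2] (row B2 above).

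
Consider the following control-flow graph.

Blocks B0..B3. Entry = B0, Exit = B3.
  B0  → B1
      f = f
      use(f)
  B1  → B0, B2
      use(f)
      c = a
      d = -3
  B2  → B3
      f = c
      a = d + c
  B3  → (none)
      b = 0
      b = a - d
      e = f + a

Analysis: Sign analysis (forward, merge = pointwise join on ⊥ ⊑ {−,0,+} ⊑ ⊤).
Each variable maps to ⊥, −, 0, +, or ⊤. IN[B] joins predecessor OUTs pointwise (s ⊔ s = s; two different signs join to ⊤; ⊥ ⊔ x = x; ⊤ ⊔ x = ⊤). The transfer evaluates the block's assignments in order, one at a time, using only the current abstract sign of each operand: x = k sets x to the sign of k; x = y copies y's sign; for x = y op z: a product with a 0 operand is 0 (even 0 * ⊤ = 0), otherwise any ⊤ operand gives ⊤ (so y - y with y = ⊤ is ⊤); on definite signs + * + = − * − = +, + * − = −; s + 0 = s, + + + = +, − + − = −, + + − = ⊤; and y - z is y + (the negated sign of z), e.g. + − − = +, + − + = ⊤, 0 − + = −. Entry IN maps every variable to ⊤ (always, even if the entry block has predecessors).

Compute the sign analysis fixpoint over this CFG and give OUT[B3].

Answer: {a: ⊤, b: ⊤, c: ⊤, d: -, e: ⊤, f: ⊤}

Trace:
Converged values:
  B0:   IN=(all ⊤)   OUT=(all ⊤)
  B1:   IN=(all ⊤)   OUT={d:-; rest ⊤}
  B2:   IN={d:-; rest ⊤}   OUT={d:-; rest ⊤}
  B3:   IN={d:-; rest ⊤}   OUT={d:-; rest ⊤}

Merge at B3: IN[B3] = OUT[B2] = {a: ⊤, b: ⊤, c: ⊤, d: -, e: ⊤, f: ⊤}
Applying B3's transfer function to that IN value gives OUT[B3] (row B3 above).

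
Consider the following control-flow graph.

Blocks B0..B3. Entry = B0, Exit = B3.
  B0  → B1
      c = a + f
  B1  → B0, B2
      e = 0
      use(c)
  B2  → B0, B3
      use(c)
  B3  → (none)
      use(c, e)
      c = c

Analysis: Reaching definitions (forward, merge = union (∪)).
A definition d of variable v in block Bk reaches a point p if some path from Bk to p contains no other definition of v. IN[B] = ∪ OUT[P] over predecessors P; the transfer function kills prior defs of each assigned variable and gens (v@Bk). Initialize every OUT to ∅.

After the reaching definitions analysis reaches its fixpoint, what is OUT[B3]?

Fixpoint table:
  B0: | IN={c@B0, e@B1} | OUT={c@B0, e@B1}
  B1: | IN={c@B0, e@B1} | OUT={c@B0, e@B1}
  B2: | IN={c@B0, e@B1} | OUT={c@B0, e@B1}
  B3: | IN={c@B0, e@B1} | OUT={c@B3, e@B1}

Merge at B3: IN[B3] = OUT[B2] = {c@B0, e@B1}
Applying B3's transfer function to that IN value gives OUT[B3] (row B3 above).

Answer: {c@B3, e@B1}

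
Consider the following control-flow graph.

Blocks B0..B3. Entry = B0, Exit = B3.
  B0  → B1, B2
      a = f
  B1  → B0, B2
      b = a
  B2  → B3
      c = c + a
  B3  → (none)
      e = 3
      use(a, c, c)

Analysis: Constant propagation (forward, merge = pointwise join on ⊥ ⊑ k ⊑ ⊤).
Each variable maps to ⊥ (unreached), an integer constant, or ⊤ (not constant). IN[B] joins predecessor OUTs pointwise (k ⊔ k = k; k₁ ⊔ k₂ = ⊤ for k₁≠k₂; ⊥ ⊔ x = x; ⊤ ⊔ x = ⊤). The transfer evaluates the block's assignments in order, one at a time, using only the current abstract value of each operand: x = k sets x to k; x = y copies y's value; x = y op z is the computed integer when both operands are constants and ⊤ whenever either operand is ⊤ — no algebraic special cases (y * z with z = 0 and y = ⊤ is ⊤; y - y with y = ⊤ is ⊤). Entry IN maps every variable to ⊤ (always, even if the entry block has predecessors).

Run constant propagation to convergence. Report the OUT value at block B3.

Answer: {a: ⊤, b: ⊤, c: ⊤, d: ⊤, e: 3, f: ⊤}

Derivation:
Per-block solution:
  B0:   IN=(all ⊤)   OUT=(all ⊤)
  B1:   IN=(all ⊤)   OUT=(all ⊤)
  B2:   IN=(all ⊤)   OUT=(all ⊤)
  B3:   IN=(all ⊤)   OUT={e:3; rest ⊤}

Merge at B3: IN[B3] = OUT[B2] = {a: ⊤, b: ⊤, c: ⊤, d: ⊤, e: ⊤, f: ⊤}
Applying B3's transfer function to that IN value gives OUT[B3] (row B3 above).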